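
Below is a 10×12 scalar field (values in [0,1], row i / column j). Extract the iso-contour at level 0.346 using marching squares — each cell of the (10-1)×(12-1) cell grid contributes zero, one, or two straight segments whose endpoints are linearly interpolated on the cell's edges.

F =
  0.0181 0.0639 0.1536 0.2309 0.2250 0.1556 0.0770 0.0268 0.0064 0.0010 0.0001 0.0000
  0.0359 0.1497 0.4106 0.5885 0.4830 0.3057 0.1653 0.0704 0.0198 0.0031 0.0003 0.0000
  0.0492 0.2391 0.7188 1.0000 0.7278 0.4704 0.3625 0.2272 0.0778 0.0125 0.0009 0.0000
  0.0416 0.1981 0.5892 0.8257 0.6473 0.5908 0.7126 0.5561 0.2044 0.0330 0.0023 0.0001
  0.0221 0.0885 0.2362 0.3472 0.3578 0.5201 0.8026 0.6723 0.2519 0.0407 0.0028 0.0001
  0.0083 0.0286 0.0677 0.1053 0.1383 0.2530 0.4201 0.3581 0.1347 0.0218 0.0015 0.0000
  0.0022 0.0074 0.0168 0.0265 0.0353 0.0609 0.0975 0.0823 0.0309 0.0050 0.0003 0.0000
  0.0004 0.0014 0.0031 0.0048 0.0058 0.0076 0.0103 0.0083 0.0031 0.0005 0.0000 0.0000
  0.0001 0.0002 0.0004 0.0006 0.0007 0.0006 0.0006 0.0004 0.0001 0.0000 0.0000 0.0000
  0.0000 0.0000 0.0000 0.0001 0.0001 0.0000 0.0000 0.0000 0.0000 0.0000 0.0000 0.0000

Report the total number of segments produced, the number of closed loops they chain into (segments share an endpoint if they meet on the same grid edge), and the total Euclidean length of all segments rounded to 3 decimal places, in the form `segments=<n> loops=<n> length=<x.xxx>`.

cell (0,1): code 0100 → (0.749,2.000)–(1.000,1.752)
cell (0,2): code 1100 → (0.322,3.000)–(0.749,2.000)
cell (0,3): code 1100 → (0.469,4.000)–(0.322,3.000)
cell (0,4): code 1000 → (1.000,4.773)–(0.469,4.000)
cell (1,1): code 0110 → (1.000,1.752)–(2.000,1.223)
cell (1,4): code 1101 → (1.245,5.000)–(1.000,4.773)
cell (1,5): code 1100 → (1.916,6.000)–(1.245,5.000)
cell (1,6): code 1000 → (2.000,6.122)–(1.916,6.000)
cell (2,1): code 0110 → (2.000,1.223)–(3.000,1.378)
cell (2,6): code 1101 → (2.361,7.000)–(2.000,6.122)
cell (2,7): code 1000 → (3.000,7.597)–(2.361,7.000)
cell (3,1): code 0010 → (3.000,1.378)–(3.689,2.000)
cell (3,2): code 0111 → (3.689,2.000)–(4.000,2.989)
cell (3,7): code 1001 → (4.000,7.776)–(3.000,7.597)
cell (4,2): code 0010 → (4.000,2.989)–(4.005,3.000)
cell (4,3): code 0011 → (4.005,3.000)–(4.054,4.000)
cell (4,4): code 0011 → (4.054,4.000)–(4.652,5.000)
cell (4,5): code 0111 → (4.652,5.000)–(5.000,5.557)
cell (4,7): code 1001 → (5.000,7.054)–(4.000,7.776)
cell (5,5): code 0010 → (5.000,5.557)–(5.230,6.000)
cell (5,6): code 0011 → (5.230,6.000)–(5.044,7.000)
cell (5,7): code 0001 → (5.044,7.000)–(5.000,7.054)
total: 22 segments, chained into 1 closed loop(s), length Σ = 17.677777

segments=22 loops=1 length=17.678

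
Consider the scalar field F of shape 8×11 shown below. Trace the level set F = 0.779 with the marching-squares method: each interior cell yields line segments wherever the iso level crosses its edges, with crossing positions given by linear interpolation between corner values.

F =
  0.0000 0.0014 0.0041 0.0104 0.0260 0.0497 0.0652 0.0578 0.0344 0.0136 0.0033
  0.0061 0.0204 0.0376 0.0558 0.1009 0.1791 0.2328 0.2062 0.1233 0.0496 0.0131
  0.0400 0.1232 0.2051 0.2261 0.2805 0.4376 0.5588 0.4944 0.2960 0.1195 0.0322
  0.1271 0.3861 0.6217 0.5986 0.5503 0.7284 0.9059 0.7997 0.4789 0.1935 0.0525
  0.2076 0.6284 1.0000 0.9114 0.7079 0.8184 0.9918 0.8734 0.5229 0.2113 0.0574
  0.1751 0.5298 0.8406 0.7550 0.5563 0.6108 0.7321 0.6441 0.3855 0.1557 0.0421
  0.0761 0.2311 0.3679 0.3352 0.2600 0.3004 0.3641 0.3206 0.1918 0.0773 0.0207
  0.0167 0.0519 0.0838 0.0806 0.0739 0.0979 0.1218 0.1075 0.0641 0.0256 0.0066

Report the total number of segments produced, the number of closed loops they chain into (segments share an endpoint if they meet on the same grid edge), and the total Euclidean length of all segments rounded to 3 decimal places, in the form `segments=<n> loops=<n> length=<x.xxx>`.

cell (2,5): code 0100 → (2.634,6.000)–(3.000,5.285)
cell (2,6): code 1100 → (2.932,7.000)–(2.634,6.000)
cell (2,7): code 1000 → (3.000,7.065)–(2.932,7.000)
cell (3,1): code 0100 → (3.416,2.000)–(4.000,1.405)
cell (3,2): code 1100 → (3.577,3.000)–(3.416,2.000)
cell (3,3): code 1000 → (4.000,3.651)–(3.577,3.000)
cell (3,4): code 0100 → (3.562,5.000)–(4.000,4.643)
cell (3,5): code 1110 → (3.000,5.285)–(3.562,5.000)
cell (3,7): code 1001 → (4.000,7.269)–(3.000,7.065)
cell (4,1): code 0110 → (4.000,1.405)–(5.000,1.802)
cell (4,2): code 1011 → (5.000,2.720)–(4.847,3.000)
cell (4,3): code 0001 → (4.847,3.000)–(4.000,3.651)
cell (4,4): code 0010 → (4.000,4.643)–(4.190,5.000)
cell (4,5): code 0011 → (4.190,5.000)–(4.819,6.000)
cell (4,6): code 0011 → (4.819,6.000)–(4.412,7.000)
cell (4,7): code 0001 → (4.412,7.000)–(4.000,7.269)
cell (5,1): code 0010 → (5.000,1.802)–(5.130,2.000)
cell (5,2): code 0001 → (5.130,2.000)–(5.000,2.720)
total: 18 segments, chained into 2 closed loop(s), length Σ = 13.367511

segments=18 loops=2 length=13.368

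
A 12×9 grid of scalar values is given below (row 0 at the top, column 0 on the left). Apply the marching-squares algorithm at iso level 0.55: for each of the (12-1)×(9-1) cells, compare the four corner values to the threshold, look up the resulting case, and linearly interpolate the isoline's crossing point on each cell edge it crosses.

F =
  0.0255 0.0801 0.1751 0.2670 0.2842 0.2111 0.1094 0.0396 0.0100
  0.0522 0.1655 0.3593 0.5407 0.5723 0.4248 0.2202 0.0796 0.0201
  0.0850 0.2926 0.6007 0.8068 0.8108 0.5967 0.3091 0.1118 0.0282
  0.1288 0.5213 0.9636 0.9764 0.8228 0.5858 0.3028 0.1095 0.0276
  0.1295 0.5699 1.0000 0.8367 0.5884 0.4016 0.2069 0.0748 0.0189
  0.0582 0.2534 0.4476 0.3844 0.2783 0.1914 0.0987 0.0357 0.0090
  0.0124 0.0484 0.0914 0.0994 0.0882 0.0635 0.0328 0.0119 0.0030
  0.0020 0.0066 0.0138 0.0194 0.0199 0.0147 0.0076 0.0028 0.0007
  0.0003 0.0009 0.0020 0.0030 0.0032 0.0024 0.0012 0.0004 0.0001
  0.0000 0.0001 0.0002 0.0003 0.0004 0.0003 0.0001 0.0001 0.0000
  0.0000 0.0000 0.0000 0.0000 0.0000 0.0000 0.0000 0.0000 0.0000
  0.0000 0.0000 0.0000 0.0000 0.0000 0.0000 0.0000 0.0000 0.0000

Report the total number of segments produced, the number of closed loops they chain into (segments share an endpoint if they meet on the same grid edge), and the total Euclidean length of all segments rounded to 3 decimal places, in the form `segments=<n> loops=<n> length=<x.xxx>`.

segments=18 loops=1 length=12.471

cell (0,3): code 0100 → (0.923,4.000)–(1.000,3.294)
cell (0,4): code 1000 → (1.000,4.151)–(0.923,4.000)
cell (1,1): code 0100 → (1.790,2.000)–(2.000,1.835)
cell (1,2): code 1100 → (1.035,3.000)–(1.790,2.000)
cell (1,3): code 1110 → (1.000,3.294)–(1.035,3.000)
cell (1,4): code 1101 → (1.728,5.000)–(1.000,4.151)
cell (1,5): code 1000 → (2.000,5.162)–(1.728,5.000)
cell (2,1): code 0110 → (2.000,1.835)–(3.000,1.065)
cell (2,5): code 1001 → (3.000,5.127)–(2.000,5.162)
cell (3,0): code 0100 → (3.591,1.000)–(4.000,0.955)
cell (3,1): code 1110 → (3.000,1.065)–(3.591,1.000)
cell (3,4): code 1011 → (4.000,4.206)–(3.194,5.000)
cell (3,5): code 0001 → (3.194,5.000)–(3.000,5.127)
cell (4,0): code 0010 → (4.000,0.955)–(4.063,1.000)
cell (4,1): code 0011 → (4.063,1.000)–(4.815,2.000)
cell (4,2): code 0011 → (4.815,2.000)–(4.634,3.000)
cell (4,3): code 0011 → (4.634,3.000)–(4.124,4.000)
cell (4,4): code 0001 → (4.124,4.000)–(4.000,4.206)
total: 18 segments, chained into 1 closed loop(s), length Σ = 12.470644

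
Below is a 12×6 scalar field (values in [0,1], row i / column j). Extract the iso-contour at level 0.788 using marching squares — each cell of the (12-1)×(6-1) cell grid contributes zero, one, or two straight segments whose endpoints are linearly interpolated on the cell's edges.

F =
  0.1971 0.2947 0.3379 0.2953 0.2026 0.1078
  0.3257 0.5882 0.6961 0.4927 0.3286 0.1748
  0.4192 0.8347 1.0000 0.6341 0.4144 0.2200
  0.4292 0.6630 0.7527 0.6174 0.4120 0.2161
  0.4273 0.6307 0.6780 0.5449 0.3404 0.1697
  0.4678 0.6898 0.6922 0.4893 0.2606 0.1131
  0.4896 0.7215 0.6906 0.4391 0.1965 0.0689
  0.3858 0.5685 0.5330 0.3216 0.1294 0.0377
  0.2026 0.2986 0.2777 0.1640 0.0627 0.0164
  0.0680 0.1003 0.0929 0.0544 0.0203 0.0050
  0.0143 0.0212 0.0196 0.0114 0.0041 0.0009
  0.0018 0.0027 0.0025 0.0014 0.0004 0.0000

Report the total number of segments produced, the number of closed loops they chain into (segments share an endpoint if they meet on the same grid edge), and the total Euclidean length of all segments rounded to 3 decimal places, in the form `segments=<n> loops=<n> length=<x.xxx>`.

segments=6 loops=1 length=4.736

cell (1,0): code 0100 → (1.811,1.000)–(2.000,0.888)
cell (1,1): code 1100 → (1.302,2.000)–(1.811,1.000)
cell (1,2): code 1000 → (2.000,2.579)–(1.302,2.000)
cell (2,0): code 0010 → (2.000,0.888)–(2.272,1.000)
cell (2,1): code 0011 → (2.272,1.000)–(2.857,2.000)
cell (2,2): code 0001 → (2.857,2.000)–(2.000,2.579)
total: 6 segments, chained into 1 closed loop(s), length Σ = 4.736482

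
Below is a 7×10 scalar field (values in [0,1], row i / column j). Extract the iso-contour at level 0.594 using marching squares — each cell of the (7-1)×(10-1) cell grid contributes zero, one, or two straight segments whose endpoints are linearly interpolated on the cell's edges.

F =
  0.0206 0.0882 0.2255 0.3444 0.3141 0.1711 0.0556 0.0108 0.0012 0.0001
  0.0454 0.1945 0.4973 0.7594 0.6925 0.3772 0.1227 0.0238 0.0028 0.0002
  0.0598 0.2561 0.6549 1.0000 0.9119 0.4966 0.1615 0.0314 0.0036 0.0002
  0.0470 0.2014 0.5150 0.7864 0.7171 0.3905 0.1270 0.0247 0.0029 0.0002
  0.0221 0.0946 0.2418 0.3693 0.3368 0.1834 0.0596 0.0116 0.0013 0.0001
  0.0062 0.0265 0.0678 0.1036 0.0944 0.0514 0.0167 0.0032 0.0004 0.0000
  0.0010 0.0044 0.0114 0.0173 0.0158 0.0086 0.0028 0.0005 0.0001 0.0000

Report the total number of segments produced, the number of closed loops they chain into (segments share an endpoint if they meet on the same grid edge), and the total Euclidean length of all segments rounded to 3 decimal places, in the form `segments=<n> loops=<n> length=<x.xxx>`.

cell (0,2): code 0100 → (0.601,3.000)–(1.000,2.369)
cell (0,3): code 1100 → (0.740,4.000)–(0.601,3.000)
cell (0,4): code 1000 → (1.000,4.312)–(0.740,4.000)
cell (1,1): code 0100 → (1.614,2.000)–(2.000,1.847)
cell (1,2): code 1110 → (1.000,2.369)–(1.614,2.000)
cell (1,4): code 1001 → (2.000,4.765)–(1.000,4.312)
cell (2,1): code 0010 → (2.000,1.847)–(2.435,2.000)
cell (2,2): code 0111 → (2.435,2.000)–(3.000,2.291)
cell (2,4): code 1001 → (3.000,4.377)–(2.000,4.765)
cell (3,2): code 0010 → (3.000,2.291)–(3.461,3.000)
cell (3,3): code 0011 → (3.461,3.000)–(3.324,4.000)
cell (3,4): code 0001 → (3.324,4.000)–(3.000,4.377)
total: 12 segments, chained into 1 closed loop(s), length Σ = 8.913317

segments=12 loops=1 length=8.913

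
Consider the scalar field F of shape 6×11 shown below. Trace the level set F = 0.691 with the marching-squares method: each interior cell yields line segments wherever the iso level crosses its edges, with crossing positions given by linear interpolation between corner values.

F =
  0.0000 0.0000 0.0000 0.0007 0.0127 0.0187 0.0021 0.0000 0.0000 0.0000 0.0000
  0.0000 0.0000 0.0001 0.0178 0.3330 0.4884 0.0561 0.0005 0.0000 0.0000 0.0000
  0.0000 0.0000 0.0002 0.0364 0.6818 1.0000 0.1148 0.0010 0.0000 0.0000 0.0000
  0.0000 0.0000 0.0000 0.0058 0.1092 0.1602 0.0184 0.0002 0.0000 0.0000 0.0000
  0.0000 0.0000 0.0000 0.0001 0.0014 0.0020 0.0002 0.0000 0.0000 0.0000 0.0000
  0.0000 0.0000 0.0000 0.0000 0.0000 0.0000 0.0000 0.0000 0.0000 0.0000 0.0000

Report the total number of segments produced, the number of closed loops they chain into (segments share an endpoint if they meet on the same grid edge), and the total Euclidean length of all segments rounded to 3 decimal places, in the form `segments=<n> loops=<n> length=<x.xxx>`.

segments=4 loops=1 length=3.387

cell (1,4): code 0100 → (1.396,5.000)–(2.000,4.029)
cell (1,5): code 1000 → (2.000,5.349)–(1.396,5.000)
cell (2,4): code 0010 → (2.000,4.029)–(2.368,5.000)
cell (2,5): code 0001 → (2.368,5.000)–(2.000,5.349)
total: 4 segments, chained into 1 closed loop(s), length Σ = 3.386843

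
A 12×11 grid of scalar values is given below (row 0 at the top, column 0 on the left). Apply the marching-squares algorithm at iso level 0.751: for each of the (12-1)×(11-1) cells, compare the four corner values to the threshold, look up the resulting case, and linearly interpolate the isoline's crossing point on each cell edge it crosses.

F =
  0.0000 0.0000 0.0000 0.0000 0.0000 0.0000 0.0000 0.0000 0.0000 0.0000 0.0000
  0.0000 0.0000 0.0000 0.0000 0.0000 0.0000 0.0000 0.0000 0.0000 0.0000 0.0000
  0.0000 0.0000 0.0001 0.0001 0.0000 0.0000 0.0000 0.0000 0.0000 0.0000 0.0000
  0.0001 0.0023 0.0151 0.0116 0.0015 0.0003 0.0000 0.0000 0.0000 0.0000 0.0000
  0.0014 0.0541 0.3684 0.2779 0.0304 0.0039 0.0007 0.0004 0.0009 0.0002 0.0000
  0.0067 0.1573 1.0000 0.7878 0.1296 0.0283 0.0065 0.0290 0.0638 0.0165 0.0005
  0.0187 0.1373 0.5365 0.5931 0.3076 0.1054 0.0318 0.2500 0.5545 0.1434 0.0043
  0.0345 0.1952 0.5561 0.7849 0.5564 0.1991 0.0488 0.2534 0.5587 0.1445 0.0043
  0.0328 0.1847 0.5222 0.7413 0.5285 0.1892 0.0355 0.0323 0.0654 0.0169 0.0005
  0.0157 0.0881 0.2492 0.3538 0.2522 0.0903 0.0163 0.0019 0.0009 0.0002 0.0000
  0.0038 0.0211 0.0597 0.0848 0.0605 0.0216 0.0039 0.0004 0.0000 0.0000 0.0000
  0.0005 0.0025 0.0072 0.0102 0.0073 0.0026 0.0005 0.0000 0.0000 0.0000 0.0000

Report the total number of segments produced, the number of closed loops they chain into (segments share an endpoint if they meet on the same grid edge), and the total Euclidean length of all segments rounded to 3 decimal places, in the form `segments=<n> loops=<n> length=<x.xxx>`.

cell (4,1): code 0100 → (4.606,2.000)–(5.000,1.705)
cell (4,2): code 1100 → (4.928,3.000)–(4.606,2.000)
cell (4,3): code 1000 → (5.000,3.056)–(4.928,3.000)
cell (5,1): code 0010 → (5.000,1.705)–(5.537,2.000)
cell (5,2): code 0011 → (5.537,2.000)–(5.189,3.000)
cell (5,3): code 0001 → (5.189,3.000)–(5.000,3.056)
cell (6,2): code 0100 → (6.823,3.000)–(7.000,2.852)
cell (6,3): code 1000 → (7.000,3.148)–(6.823,3.000)
cell (7,2): code 0010 → (7.000,2.852)–(7.778,3.000)
cell (7,3): code 0001 → (7.778,3.000)–(7.000,3.148)
total: 10 segments, chained into 2 closed loop(s), length Σ = 5.548122

segments=10 loops=2 length=5.548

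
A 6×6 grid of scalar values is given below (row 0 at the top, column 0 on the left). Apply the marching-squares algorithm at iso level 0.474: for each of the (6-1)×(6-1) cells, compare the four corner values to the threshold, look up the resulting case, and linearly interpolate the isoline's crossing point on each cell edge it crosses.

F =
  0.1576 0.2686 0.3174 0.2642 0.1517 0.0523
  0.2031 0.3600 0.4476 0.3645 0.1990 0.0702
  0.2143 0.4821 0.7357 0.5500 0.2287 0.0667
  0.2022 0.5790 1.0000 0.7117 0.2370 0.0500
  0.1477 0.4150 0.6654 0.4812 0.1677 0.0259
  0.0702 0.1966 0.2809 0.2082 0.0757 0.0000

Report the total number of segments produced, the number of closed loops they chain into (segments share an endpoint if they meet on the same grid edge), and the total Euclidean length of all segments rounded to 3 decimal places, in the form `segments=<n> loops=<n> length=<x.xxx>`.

cell (1,0): code 0100 → (1.934,1.000)–(2.000,0.970)
cell (1,1): code 1100 → (1.092,2.000)–(1.934,1.000)
cell (1,2): code 1100 → (1.590,3.000)–(1.092,2.000)
cell (1,3): code 1000 → (2.000,3.237)–(1.590,3.000)
cell (2,0): code 0110 → (2.000,0.970)–(3.000,0.721)
cell (2,3): code 1001 → (3.000,3.501)–(2.000,3.237)
cell (3,0): code 0010 → (3.000,0.721)–(3.640,1.000)
cell (3,1): code 0111 → (3.640,1.000)–(4.000,1.236)
cell (3,3): code 1001 → (4.000,3.023)–(3.000,3.501)
cell (4,1): code 0010 → (4.000,1.236)–(4.498,2.000)
cell (4,2): code 0011 → (4.498,2.000)–(4.026,3.000)
cell (4,3): code 0001 → (4.026,3.000)–(4.000,3.023)
total: 12 segments, chained into 1 closed loop(s), length Σ = 9.324698

segments=12 loops=1 length=9.325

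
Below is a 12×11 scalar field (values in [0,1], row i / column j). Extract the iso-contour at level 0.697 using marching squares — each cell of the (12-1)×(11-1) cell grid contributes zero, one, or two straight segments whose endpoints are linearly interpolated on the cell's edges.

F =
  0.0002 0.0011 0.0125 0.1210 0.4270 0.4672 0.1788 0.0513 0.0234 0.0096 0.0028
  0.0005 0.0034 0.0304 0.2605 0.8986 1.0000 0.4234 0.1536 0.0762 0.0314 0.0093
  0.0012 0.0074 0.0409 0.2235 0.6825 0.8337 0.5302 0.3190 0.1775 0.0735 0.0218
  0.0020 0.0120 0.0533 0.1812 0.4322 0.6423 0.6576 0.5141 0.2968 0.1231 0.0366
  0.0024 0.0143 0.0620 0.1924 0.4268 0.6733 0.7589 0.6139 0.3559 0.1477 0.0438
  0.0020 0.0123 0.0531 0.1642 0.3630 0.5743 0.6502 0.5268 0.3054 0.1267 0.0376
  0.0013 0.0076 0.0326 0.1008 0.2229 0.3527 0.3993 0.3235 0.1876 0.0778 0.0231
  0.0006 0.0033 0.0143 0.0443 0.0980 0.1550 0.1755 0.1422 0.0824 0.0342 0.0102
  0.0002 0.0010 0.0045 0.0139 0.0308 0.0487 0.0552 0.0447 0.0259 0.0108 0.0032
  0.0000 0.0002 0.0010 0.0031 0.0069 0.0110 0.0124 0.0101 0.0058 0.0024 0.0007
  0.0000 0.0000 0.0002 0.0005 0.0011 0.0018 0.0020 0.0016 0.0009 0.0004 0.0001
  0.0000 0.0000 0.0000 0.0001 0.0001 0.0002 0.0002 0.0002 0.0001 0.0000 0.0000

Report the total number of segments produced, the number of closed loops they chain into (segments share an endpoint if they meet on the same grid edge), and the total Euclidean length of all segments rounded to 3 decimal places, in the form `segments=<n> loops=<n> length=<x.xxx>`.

cell (0,3): code 0100 → (0.573,4.000)–(1.000,3.684)
cell (0,4): code 1100 → (0.431,5.000)–(0.573,4.000)
cell (0,5): code 1000 → (1.000,5.525)–(0.431,5.000)
cell (1,3): code 0010 → (1.000,3.684)–(1.933,4.000)
cell (1,4): code 0111 → (1.933,4.000)–(2.000,4.096)
cell (1,5): code 1001 → (2.000,5.450)–(1.000,5.525)
cell (2,4): code 0010 → (2.000,4.096)–(2.714,5.000)
cell (2,5): code 0001 → (2.714,5.000)–(2.000,5.450)
cell (3,5): code 0100 → (3.389,6.000)–(4.000,5.277)
cell (3,6): code 1000 → (4.000,6.427)–(3.389,6.000)
cell (4,5): code 0010 → (4.000,5.277)–(4.569,6.000)
cell (4,6): code 0001 → (4.569,6.000)–(4.000,6.427)
total: 12 segments, chained into 2 closed loop(s), length Σ = 9.741421

segments=12 loops=2 length=9.741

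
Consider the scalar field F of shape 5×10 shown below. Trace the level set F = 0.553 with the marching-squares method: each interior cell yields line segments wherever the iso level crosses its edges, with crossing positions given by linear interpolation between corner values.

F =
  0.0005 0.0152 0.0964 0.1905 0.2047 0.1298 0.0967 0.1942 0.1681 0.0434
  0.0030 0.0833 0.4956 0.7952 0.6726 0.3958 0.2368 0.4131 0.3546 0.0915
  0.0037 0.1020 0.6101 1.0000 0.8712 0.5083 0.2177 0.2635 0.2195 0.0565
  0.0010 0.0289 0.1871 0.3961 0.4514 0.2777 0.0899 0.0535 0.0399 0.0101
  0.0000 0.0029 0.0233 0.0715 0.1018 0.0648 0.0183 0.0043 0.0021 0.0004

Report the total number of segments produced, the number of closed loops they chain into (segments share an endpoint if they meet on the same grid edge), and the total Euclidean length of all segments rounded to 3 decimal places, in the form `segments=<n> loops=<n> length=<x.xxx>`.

cell (0,2): code 0100 → (0.599,3.000)–(1.000,2.192)
cell (0,3): code 1100 → (0.744,4.000)–(0.599,3.000)
cell (0,4): code 1000 → (1.000,4.432)–(0.744,4.000)
cell (1,1): code 0100 → (1.501,2.000)–(2.000,1.888)
cell (1,2): code 1110 → (1.000,2.192)–(1.501,2.000)
cell (1,4): code 1001 → (2.000,4.877)–(1.000,4.432)
cell (2,1): code 0010 → (2.000,1.888)–(2.135,2.000)
cell (2,2): code 0011 → (2.135,2.000)–(2.740,3.000)
cell (2,3): code 0011 → (2.740,3.000)–(2.758,4.000)
cell (2,4): code 0001 → (2.758,4.000)–(2.000,4.877)
total: 10 segments, chained into 1 closed loop(s), length Σ = 8.060684

segments=10 loops=1 length=8.061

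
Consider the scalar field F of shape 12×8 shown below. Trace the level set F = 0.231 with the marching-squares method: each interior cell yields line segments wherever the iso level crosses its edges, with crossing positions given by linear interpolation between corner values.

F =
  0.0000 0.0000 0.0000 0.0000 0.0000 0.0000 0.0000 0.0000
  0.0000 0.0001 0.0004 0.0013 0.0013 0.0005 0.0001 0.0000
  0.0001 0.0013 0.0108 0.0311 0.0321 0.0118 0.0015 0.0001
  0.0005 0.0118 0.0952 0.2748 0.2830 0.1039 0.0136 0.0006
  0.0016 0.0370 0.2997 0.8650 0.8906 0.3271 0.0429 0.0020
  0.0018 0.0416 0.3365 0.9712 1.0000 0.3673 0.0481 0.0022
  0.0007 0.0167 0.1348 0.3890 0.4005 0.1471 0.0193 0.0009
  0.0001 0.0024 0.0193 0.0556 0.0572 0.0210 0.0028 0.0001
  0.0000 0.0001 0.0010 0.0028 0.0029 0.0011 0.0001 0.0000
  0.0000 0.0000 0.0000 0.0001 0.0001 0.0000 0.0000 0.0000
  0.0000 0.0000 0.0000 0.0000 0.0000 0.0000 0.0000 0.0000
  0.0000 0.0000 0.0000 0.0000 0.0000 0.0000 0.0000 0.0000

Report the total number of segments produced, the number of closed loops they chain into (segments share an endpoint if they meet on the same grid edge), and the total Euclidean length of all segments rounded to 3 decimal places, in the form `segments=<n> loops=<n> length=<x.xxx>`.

segments=16 loops=1 length=11.671

cell (2,2): code 0100 → (2.820,3.000)–(3.000,2.756)
cell (2,3): code 1100 → (2.793,4.000)–(2.820,3.000)
cell (2,4): code 1000 → (3.000,4.290)–(2.793,4.000)
cell (3,1): code 0100 → (3.664,2.000)–(4.000,1.738)
cell (3,2): code 1110 → (3.000,2.756)–(3.664,2.000)
cell (3,4): code 1101 → (3.569,5.000)–(3.000,4.290)
cell (3,5): code 1000 → (4.000,5.338)–(3.569,5.000)
cell (4,1): code 0110 → (4.000,1.738)–(5.000,1.642)
cell (4,5): code 1001 → (5.000,5.427)–(4.000,5.338)
cell (5,1): code 0010 → (5.000,1.642)–(5.523,2.000)
cell (5,2): code 0111 → (5.523,2.000)–(6.000,2.378)
cell (5,4): code 1011 → (6.000,4.669)–(5.619,5.000)
cell (5,5): code 0001 → (5.619,5.000)–(5.000,5.427)
cell (6,2): code 0010 → (6.000,2.378)–(6.474,3.000)
cell (6,3): code 0011 → (6.474,3.000)–(6.494,4.000)
cell (6,4): code 0001 → (6.494,4.000)–(6.000,4.669)
total: 16 segments, chained into 1 closed loop(s), length Σ = 11.670516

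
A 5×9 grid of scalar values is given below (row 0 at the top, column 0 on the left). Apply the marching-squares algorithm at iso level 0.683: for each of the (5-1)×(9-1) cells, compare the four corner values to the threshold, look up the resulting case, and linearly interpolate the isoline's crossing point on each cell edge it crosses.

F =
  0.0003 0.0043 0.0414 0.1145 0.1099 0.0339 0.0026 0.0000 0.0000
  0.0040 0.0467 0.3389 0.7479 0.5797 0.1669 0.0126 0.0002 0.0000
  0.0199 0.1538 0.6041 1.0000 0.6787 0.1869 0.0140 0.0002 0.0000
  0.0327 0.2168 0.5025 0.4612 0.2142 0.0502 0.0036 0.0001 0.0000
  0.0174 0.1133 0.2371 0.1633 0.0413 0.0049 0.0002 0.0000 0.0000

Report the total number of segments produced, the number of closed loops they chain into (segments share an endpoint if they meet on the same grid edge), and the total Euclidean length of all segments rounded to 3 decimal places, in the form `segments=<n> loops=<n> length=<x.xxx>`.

cell (0,2): code 0100 → (0.898,3.000)–(1.000,2.841)
cell (0,3): code 1000 → (1.000,3.386)–(0.898,3.000)
cell (1,2): code 0110 → (1.000,2.841)–(2.000,2.199)
cell (1,3): code 1001 → (2.000,3.987)–(1.000,3.386)
cell (2,2): code 0010 → (2.000,2.199)–(2.588,3.000)
cell (2,3): code 0001 → (2.588,3.000)–(2.000,3.987)
total: 6 segments, chained into 1 closed loop(s), length Σ = 5.085396

segments=6 loops=1 length=5.085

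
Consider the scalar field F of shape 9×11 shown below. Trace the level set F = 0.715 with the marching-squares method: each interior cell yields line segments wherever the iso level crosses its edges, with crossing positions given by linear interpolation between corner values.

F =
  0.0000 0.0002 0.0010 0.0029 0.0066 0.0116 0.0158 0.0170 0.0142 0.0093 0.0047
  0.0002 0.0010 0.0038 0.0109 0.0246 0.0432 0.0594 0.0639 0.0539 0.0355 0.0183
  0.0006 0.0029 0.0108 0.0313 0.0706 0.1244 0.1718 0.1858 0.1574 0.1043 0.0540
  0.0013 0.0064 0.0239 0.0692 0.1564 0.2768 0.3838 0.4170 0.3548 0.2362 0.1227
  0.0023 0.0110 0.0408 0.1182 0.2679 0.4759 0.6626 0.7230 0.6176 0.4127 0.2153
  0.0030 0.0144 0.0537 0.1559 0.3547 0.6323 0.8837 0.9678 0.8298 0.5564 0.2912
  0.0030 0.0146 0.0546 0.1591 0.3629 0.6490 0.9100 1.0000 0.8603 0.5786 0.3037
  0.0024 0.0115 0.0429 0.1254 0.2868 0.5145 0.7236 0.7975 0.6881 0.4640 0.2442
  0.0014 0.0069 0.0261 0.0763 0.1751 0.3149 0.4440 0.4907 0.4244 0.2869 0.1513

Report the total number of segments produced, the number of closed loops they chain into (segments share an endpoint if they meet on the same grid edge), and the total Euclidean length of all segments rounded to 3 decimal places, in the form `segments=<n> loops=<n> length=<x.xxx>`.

segments=14 loops=1 length=10.239

cell (3,6): code 0100 → (3.974,7.000)–(4.000,6.868)
cell (3,7): code 1000 → (4.000,7.076)–(3.974,7.000)
cell (4,5): code 0100 → (4.237,6.000)–(5.000,5.329)
cell (4,6): code 1110 → (4.000,6.868)–(4.237,6.000)
cell (4,7): code 1101 → (4.459,8.000)–(4.000,7.076)
cell (4,8): code 1000 → (5.000,8.420)–(4.459,8.000)
cell (5,5): code 0110 → (5.000,5.329)–(6.000,5.253)
cell (5,8): code 1001 → (6.000,8.516)–(5.000,8.420)
cell (6,5): code 0110 → (6.000,5.253)–(7.000,5.959)
cell (6,7): code 1011 → (7.000,7.754)–(6.844,8.000)
cell (6,8): code 0001 → (6.844,8.000)–(6.000,8.516)
cell (7,5): code 0010 → (7.000,5.959)–(7.031,6.000)
cell (7,6): code 0011 → (7.031,6.000)–(7.269,7.000)
cell (7,7): code 0001 → (7.269,7.000)–(7.000,7.754)
total: 14 segments, chained into 1 closed loop(s), length Σ = 10.239165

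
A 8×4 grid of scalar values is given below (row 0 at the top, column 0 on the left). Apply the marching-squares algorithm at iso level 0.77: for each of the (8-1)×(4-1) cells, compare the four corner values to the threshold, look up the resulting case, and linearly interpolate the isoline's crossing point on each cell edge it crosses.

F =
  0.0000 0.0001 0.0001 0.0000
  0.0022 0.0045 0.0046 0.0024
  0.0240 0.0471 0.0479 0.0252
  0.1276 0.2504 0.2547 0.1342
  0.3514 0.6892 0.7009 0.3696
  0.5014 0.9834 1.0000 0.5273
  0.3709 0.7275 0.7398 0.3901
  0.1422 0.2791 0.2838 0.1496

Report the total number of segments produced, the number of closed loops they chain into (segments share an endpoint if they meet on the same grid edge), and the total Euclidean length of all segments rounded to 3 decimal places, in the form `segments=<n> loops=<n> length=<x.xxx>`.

segments=6 loops=1 length=5.715

cell (4,0): code 0100 → (4.275,1.000)–(5.000,0.557)
cell (4,1): code 1100 → (4.231,2.000)–(4.275,1.000)
cell (4,2): code 1000 → (5.000,2.487)–(4.231,2.000)
cell (5,0): code 0010 → (5.000,0.557)–(5.834,1.000)
cell (5,1): code 0011 → (5.834,1.000)–(5.884,2.000)
cell (5,2): code 0001 → (5.884,2.000)–(5.000,2.487)
total: 6 segments, chained into 1 closed loop(s), length Σ = 5.715147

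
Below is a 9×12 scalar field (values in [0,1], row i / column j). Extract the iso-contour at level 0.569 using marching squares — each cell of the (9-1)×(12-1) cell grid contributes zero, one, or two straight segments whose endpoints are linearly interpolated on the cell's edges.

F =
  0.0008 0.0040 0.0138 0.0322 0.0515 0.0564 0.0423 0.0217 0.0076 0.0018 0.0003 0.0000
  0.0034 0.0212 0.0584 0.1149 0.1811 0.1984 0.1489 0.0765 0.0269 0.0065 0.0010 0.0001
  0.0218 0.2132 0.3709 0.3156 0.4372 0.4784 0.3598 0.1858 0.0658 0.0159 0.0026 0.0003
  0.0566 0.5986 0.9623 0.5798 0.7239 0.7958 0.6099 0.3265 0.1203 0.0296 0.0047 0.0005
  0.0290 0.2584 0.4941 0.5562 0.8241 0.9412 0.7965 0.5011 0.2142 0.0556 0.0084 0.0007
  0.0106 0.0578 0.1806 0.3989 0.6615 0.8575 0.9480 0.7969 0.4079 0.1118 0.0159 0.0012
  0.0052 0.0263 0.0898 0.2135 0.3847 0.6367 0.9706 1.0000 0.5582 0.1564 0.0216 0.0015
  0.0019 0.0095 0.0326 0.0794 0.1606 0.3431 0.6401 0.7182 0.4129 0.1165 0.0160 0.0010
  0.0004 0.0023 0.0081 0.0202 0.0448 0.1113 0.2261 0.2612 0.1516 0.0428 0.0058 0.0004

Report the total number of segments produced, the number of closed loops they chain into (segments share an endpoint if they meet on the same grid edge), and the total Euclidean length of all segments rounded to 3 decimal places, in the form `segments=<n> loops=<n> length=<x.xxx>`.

segments=24 loops=1 length=19.524

cell (2,0): code 0100 → (2.923,1.000)–(3.000,0.945)
cell (2,1): code 1100 → (2.335,2.000)–(2.923,1.000)
cell (2,2): code 1100 → (2.959,3.000)–(2.335,2.000)
cell (2,3): code 1100 → (2.460,4.000)–(2.959,3.000)
cell (2,4): code 1100 → (2.285,5.000)–(2.460,4.000)
cell (2,5): code 1100 → (2.836,6.000)–(2.285,5.000)
cell (2,6): code 1000 → (3.000,6.144)–(2.836,6.000)
cell (3,0): code 0010 → (3.000,0.945)–(3.087,1.000)
cell (3,1): code 0011 → (3.087,1.000)–(3.840,2.000)
cell (3,2): code 0011 → (3.840,2.000)–(3.458,3.000)
cell (3,3): code 0111 → (3.458,3.000)–(4.000,3.048)
cell (3,6): code 1001 → (4.000,6.770)–(3.000,6.144)
cell (4,3): code 0110 → (4.000,3.048)–(5.000,3.648)
cell (4,6): code 1101 → (4.230,7.000)–(4.000,6.770)
cell (4,7): code 1000 → (5.000,7.586)–(4.230,7.000)
cell (5,3): code 0010 → (5.000,3.648)–(5.334,4.000)
cell (5,4): code 0111 → (5.334,4.000)–(6.000,4.731)
cell (5,7): code 1001 → (6.000,7.976)–(5.000,7.586)
cell (6,4): code 0010 → (6.000,4.731)–(6.231,5.000)
cell (6,5): code 0111 → (6.231,5.000)–(7.000,5.761)
cell (6,7): code 1001 → (7.000,7.489)–(6.000,7.976)
cell (7,5): code 0010 → (7.000,5.761)–(7.172,6.000)
cell (7,6): code 0011 → (7.172,6.000)–(7.326,7.000)
cell (7,7): code 0001 → (7.326,7.000)–(7.000,7.489)
total: 24 segments, chained into 1 closed loop(s), length Σ = 19.524409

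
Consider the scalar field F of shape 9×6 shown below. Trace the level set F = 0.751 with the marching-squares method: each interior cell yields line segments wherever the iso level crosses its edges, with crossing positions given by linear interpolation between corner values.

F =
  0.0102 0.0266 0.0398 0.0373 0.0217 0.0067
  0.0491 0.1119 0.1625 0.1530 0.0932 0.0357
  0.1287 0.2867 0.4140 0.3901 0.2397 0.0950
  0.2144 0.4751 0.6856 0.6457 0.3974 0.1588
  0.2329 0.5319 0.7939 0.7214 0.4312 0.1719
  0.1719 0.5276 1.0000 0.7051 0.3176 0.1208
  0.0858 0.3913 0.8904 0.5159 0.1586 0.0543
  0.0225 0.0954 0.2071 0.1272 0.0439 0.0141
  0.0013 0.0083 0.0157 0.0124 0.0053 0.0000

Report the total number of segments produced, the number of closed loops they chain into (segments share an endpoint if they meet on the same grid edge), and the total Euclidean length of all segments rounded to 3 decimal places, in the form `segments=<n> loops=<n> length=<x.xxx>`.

segments=8 loops=1 length=6.143

cell (3,1): code 0100 → (3.604,2.000)–(4.000,1.836)
cell (3,2): code 1000 → (4.000,2.592)–(3.604,2.000)
cell (4,1): code 0110 → (4.000,1.836)–(5.000,1.473)
cell (4,2): code 1001 → (5.000,2.844)–(4.000,2.592)
cell (5,1): code 0110 → (5.000,1.473)–(6.000,1.721)
cell (5,2): code 1001 → (6.000,2.372)–(5.000,2.844)
cell (6,1): code 0010 → (6.000,1.721)–(6.204,2.000)
cell (6,2): code 0001 → (6.204,2.000)–(6.000,2.372)
total: 8 segments, chained into 1 closed loop(s), length Σ = 6.142527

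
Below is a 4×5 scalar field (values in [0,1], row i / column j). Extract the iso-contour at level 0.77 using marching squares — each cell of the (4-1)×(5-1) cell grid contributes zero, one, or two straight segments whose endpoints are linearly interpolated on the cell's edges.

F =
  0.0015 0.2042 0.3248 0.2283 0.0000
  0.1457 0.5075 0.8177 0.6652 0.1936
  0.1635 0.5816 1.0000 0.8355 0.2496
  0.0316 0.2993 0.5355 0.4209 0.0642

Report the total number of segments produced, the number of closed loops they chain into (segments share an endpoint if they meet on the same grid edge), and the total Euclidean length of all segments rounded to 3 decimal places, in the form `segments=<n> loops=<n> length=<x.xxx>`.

segments=8 loops=1 length=4.896

cell (0,1): code 0100 → (0.903,2.000)–(1.000,1.846)
cell (0,2): code 1000 → (1.000,2.313)–(0.903,2.000)
cell (1,1): code 0110 → (1.000,1.846)–(2.000,1.450)
cell (1,2): code 1101 → (1.615,3.000)–(1.000,2.313)
cell (1,3): code 1000 → (2.000,3.112)–(1.615,3.000)
cell (2,1): code 0010 → (2.000,1.450)–(2.495,2.000)
cell (2,2): code 0011 → (2.495,2.000)–(2.158,3.000)
cell (2,3): code 0001 → (2.158,3.000)–(2.000,3.112)
total: 8 segments, chained into 1 closed loop(s), length Σ = 4.896336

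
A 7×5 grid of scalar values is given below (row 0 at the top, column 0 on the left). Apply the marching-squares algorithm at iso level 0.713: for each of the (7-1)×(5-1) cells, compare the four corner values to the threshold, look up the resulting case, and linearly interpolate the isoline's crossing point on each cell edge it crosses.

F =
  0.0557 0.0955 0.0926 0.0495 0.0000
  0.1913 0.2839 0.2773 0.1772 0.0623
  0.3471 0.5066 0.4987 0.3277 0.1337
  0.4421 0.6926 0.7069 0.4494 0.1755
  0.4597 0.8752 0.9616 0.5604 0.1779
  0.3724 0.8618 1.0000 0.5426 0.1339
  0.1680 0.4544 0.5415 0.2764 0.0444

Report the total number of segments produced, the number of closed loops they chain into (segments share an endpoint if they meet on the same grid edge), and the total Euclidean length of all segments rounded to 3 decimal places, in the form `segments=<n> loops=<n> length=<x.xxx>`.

segments=8 loops=1 length=7.529

cell (3,0): code 0100 → (3.112,1.000)–(4.000,0.610)
cell (3,1): code 1100 → (3.024,2.000)–(3.112,1.000)
cell (3,2): code 1000 → (4.000,2.620)–(3.024,2.000)
cell (4,0): code 0110 → (4.000,0.610)–(5.000,0.696)
cell (4,2): code 1001 → (5.000,2.627)–(4.000,2.620)
cell (5,0): code 0010 → (5.000,0.696)–(5.365,1.000)
cell (5,1): code 0011 → (5.365,1.000)–(5.626,2.000)
cell (5,2): code 0001 → (5.626,2.000)–(5.000,2.627)
total: 8 segments, chained into 1 closed loop(s), length Σ = 7.528953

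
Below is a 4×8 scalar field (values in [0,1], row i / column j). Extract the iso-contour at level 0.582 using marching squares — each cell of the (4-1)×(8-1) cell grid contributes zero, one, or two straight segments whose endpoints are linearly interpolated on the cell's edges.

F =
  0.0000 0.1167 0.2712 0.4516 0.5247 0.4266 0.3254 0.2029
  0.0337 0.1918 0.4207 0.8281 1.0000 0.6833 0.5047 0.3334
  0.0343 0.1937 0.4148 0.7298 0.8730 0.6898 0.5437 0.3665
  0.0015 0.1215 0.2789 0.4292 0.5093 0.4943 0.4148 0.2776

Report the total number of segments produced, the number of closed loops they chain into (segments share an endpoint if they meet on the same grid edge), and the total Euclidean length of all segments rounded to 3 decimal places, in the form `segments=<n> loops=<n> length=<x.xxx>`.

segments=10 loops=1 length=9.419

cell (0,2): code 0100 → (0.346,3.000)–(1.000,2.396)
cell (0,3): code 1100 → (0.121,4.000)–(0.346,3.000)
cell (0,4): code 1100 → (0.605,5.000)–(0.121,4.000)
cell (0,5): code 1000 → (1.000,5.567)–(0.605,5.000)
cell (1,2): code 0110 → (1.000,2.396)–(2.000,2.531)
cell (1,5): code 1001 → (2.000,5.738)–(1.000,5.567)
cell (2,2): code 0010 → (2.000,2.531)–(2.492,3.000)
cell (2,3): code 0011 → (2.492,3.000)–(2.800,4.000)
cell (2,4): code 0011 → (2.800,4.000)–(2.551,5.000)
cell (2,5): code 0001 → (2.551,5.000)–(2.000,5.738)
total: 10 segments, chained into 1 closed loop(s), length Σ = 9.418726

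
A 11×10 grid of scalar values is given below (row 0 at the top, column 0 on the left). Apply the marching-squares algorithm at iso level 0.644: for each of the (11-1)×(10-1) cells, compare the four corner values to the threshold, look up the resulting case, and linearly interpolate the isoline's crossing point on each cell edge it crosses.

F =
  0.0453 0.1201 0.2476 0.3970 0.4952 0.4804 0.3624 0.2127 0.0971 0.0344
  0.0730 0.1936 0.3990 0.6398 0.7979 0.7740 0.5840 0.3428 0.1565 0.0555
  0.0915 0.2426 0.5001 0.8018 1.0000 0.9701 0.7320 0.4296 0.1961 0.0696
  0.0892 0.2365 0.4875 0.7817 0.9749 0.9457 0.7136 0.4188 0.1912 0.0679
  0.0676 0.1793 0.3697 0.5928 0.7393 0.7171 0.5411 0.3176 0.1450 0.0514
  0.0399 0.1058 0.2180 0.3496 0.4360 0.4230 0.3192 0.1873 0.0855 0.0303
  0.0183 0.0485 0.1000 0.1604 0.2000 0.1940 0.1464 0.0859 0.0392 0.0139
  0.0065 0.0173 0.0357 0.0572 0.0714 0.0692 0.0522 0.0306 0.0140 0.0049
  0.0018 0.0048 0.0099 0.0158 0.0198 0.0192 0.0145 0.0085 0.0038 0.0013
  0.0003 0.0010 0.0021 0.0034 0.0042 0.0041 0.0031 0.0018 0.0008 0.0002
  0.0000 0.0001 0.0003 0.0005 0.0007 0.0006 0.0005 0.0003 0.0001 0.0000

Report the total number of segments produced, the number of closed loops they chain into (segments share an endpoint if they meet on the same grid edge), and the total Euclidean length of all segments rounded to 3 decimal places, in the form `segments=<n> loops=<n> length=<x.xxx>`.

cell (0,3): code 0100 → (0.492,4.000)–(1.000,3.027)
cell (0,4): code 1100 → (0.557,5.000)–(0.492,4.000)
cell (0,5): code 1000 → (1.000,5.684)–(0.557,5.000)
cell (1,2): code 0100 → (1.026,3.000)–(2.000,2.477)
cell (1,3): code 1110 → (1.000,3.027)–(1.026,3.000)
cell (1,5): code 1101 → (1.405,6.000)–(1.000,5.684)
cell (1,6): code 1000 → (2.000,6.291)–(1.405,6.000)
cell (2,2): code 0110 → (2.000,2.477)–(3.000,2.532)
cell (2,6): code 1001 → (3.000,6.236)–(2.000,6.291)
cell (3,2): code 0010 → (3.000,2.532)–(3.729,3.000)
cell (3,3): code 0111 → (3.729,3.000)–(4.000,3.349)
cell (3,5): code 1011 → (4.000,5.415)–(3.403,6.000)
cell (3,6): code 0001 → (3.403,6.000)–(3.000,6.236)
cell (4,3): code 0010 → (4.000,3.349)–(4.314,4.000)
cell (4,4): code 0011 → (4.314,4.000)–(4.249,5.000)
cell (4,5): code 0001 → (4.249,5.000)–(4.000,5.415)
total: 16 segments, chained into 1 closed loop(s), length Σ = 12.056877

segments=16 loops=1 length=12.057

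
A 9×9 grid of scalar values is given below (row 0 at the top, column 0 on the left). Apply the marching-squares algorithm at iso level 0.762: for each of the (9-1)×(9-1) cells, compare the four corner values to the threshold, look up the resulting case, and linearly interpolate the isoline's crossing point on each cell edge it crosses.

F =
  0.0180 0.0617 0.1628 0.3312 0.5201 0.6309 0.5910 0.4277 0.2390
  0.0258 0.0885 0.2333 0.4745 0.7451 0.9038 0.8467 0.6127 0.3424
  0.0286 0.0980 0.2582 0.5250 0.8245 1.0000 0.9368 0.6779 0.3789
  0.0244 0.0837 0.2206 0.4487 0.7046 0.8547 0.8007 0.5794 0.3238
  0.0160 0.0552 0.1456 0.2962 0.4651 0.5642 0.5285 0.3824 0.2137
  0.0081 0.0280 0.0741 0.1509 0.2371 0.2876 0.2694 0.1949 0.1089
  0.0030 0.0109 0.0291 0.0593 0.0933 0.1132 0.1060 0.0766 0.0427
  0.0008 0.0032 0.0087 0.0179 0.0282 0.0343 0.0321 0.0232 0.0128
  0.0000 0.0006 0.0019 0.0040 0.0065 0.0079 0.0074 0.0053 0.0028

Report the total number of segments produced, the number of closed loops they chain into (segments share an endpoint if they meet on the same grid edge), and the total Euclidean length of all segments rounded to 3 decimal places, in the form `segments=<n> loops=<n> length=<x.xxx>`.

segments=12 loops=1 length=8.871

cell (0,4): code 0100 → (0.480,5.000)–(1.000,4.106)
cell (0,5): code 1100 → (0.669,6.000)–(0.480,5.000)
cell (0,6): code 1000 → (1.000,6.362)–(0.669,6.000)
cell (1,3): code 0100 → (1.213,4.000)–(2.000,3.791)
cell (1,4): code 1110 → (1.000,4.106)–(1.213,4.000)
cell (1,6): code 1001 → (2.000,6.675)–(1.000,6.362)
cell (2,3): code 0010 → (2.000,3.791)–(2.521,4.000)
cell (2,4): code 0111 → (2.521,4.000)–(3.000,4.382)
cell (2,6): code 1001 → (3.000,6.175)–(2.000,6.675)
cell (3,4): code 0010 → (3.000,4.382)–(3.319,5.000)
cell (3,5): code 0011 → (3.319,5.000)–(3.142,6.000)
cell (3,6): code 0001 → (3.142,6.000)–(3.000,6.175)
total: 12 segments, chained into 1 closed loop(s), length Σ = 8.870530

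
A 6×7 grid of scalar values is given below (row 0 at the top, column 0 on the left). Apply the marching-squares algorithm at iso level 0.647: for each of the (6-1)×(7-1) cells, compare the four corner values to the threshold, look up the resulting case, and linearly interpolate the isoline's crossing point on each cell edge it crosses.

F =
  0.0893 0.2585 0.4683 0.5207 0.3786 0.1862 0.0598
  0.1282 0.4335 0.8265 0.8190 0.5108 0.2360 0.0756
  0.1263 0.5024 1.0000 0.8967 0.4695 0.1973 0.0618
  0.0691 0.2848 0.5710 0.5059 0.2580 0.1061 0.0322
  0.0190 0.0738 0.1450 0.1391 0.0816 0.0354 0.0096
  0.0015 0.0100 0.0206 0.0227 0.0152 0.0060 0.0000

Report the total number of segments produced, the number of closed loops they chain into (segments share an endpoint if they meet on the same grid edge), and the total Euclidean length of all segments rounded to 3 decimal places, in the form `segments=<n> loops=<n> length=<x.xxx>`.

segments=8 loops=1 length=7.484

cell (0,1): code 0100 → (0.499,2.000)–(1.000,1.543)
cell (0,2): code 1100 → (0.423,3.000)–(0.499,2.000)
cell (0,3): code 1000 → (1.000,3.558)–(0.423,3.000)
cell (1,1): code 0110 → (1.000,1.543)–(2.000,1.291)
cell (1,3): code 1001 → (2.000,3.585)–(1.000,3.558)
cell (2,1): code 0010 → (2.000,1.291)–(2.823,2.000)
cell (2,2): code 0011 → (2.823,2.000)–(2.639,3.000)
cell (2,3): code 0001 → (2.639,3.000)–(2.000,3.585)
total: 8 segments, chained into 1 closed loop(s), length Σ = 7.484264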